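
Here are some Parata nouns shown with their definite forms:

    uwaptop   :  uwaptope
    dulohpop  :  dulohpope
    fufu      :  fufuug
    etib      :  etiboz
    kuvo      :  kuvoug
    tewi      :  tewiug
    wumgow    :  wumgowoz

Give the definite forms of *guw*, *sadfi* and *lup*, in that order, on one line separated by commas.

guwoz, sadfiug, lupe

The alternation tracks the final sound of the stem — -e when the stem ends in a voiceless consonant (*uwaptop*, *dulohpop*); -oz when the stem ends in a voiced consonant (*etib*, *wumgow*); -ug when the stem ends in a vowel (*fufu*, *kuvo*, *tewi*).
*guw* — final sound /w/ (a voiced consonant) → -oz → *guwoz*.
The final sound of *sadfi* is /i/, which is a vowel, so the suffix is -ug, giving *sadfiug*.
*lup* — final sound /p/ (a voiceless consonant) → -e → *lupe*.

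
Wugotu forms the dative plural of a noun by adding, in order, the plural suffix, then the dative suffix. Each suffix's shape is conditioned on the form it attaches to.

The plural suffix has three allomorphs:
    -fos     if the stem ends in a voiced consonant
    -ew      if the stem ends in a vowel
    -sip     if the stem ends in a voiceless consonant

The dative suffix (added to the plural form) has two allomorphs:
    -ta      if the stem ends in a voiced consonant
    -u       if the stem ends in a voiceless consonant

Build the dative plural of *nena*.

The final sound of *nena* is /a/, which is a vowel, so the plural suffix is -ew, giving *nenaew*.
The plural form *nenaew* — final consonant /w/ (voiced) → -ta → *nenaewta*.

nenaewta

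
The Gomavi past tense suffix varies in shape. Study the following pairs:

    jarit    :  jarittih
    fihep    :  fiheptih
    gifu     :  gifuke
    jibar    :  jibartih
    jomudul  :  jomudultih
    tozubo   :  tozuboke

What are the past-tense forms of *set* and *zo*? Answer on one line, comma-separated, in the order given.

The pattern is consonant vs. vowel: -tih when the stem ends in a consonant (*jarit*, *fihep*, *jibar*, *jomudul*); -ke when the stem ends in a vowel (*gifu*, *tozubo*).
*set* — final sound /t/ (a consonant) → -tih → *settih*.
The final sound of *zo* is /o/, which is a vowel, so the suffix is -ke, giving *zoke*.

settih, zoke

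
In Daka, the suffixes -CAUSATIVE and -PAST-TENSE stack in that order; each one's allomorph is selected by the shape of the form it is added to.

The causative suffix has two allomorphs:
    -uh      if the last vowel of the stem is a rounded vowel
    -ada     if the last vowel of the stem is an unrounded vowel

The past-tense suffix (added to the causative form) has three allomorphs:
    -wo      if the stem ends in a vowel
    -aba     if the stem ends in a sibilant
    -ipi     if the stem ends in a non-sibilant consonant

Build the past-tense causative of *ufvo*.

Since the last vowel of *ufvo* is /o/ (a rounded vowel), it takes -uh, giving *ufvouh*.
The causative form *ufvouh* — final sound /h/ (a non-sibilant consonant) → -ipi → *ufvouhipi*.

ufvouhipi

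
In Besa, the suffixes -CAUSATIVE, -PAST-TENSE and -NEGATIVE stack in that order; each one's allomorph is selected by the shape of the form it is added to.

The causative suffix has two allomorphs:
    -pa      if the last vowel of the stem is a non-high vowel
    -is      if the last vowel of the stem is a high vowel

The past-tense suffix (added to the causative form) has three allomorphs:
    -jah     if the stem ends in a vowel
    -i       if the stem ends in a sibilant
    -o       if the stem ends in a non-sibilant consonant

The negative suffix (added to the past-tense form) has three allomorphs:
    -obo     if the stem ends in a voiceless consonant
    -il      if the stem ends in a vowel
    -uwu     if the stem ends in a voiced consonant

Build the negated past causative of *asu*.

*asu* — last vowel /u/ (a high vowel) → -is → *asuis*.
The causative form *asuis* — final sound /s/ (a sibilant) → -i → *asuisi*.
The final sound of the past-tense form *asuisi* is /i/, which is a vowel, so the negative suffix is -il, giving *asuisiil*.

asuisiil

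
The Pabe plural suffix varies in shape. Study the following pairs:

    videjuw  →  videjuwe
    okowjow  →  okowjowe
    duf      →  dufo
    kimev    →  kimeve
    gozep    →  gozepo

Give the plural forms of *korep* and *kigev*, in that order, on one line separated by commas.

korepo, kigeve

Looking at the final consonant of each stem: -o when the stem ends in a voiceless consonant (*duf*, *gozep*); -e when the stem ends in a voiced consonant (*videjuw*, *okowjow*, *kimev*).
The final consonant of *korep* is /p/, which is voiceless, so the suffix is -o, giving *korepo*.
The final consonant of *kigev* is /v/, which is voiced, so the suffix is -e, giving *kigeve*.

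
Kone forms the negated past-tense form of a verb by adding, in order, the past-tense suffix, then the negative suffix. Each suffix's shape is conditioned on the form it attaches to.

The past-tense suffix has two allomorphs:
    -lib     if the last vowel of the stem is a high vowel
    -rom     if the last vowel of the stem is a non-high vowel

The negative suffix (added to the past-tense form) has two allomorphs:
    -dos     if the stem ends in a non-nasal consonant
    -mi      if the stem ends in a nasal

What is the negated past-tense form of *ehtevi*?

Since the last vowel of *ehtevi* is /i/ (a high vowel), it takes -lib, giving *ehtevilib*.
The past-tense form *ehtevilib* — final consonant /b/ (non-nasal) → -dos → *ehtevilibdos*.

ehtevilibdos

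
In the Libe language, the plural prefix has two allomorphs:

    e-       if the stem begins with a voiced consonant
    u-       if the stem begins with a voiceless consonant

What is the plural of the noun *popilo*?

*popilo* — first consonant /p/ (voiceless) → u- → *upopilo*.

upopilo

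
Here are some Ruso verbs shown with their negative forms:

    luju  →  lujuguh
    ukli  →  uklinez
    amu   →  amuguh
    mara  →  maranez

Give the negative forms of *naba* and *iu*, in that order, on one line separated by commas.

nabanez, iuguh

Looking at the last vowel of each stem: -guh when the last vowel of the stem is a rounded vowel (*luju*, *amu*); -nez when the last vowel of the stem is an unrounded vowel (*ukli*, *mara*).
Since the last vowel of *naba* is /a/ (an unrounded vowel), it takes -nez, giving *nabanez*.
*iu* — last vowel /u/ (a rounded vowel) → -guh → *iuguh*.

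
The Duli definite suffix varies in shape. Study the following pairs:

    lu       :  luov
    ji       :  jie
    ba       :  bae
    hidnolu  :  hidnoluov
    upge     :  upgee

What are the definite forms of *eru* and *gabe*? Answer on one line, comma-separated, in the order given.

eruov, gabee

The alternation tracks the last vowel of the stem — -ov when the last vowel of the stem is a rounded vowel (*lu*, *hidnolu*); -e when the last vowel of the stem is an unrounded vowel (*ji*, *ba*, *upge*).
*eru* — last vowel /u/ (a rounded vowel) → -ov → *eruov*.
Since the last vowel of *gabe* is /e/ (an unrounded vowel), it takes -e, giving *gabee*.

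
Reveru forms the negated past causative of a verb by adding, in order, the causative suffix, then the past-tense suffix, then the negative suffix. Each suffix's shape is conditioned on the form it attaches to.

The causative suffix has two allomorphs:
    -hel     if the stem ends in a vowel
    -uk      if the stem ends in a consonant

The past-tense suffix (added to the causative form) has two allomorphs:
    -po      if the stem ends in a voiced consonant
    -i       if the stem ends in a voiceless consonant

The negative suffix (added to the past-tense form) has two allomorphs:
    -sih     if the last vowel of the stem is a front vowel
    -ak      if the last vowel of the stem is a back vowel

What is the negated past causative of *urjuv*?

*urjuv* — final sound /v/ (a consonant) → -uk → *urjuvuk*.
The final consonant of the causative form *urjuvuk* is /k/, which is voiceless, so the past-tense suffix is -i, giving *urjuvuki*.
The last vowel of the past-tense form *urjuvuki* is /i/, which is a front vowel, so the negative suffix is -sih, giving *urjuvukisih*.

urjuvukisih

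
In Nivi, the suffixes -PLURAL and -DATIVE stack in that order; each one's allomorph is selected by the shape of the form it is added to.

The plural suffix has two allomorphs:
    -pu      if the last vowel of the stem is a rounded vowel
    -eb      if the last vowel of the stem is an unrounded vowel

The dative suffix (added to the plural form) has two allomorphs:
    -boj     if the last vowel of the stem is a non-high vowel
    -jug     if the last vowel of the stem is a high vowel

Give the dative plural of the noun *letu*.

*letu*: last vowel = /u/, a rounded vowel → -pu → *letupu*.
The plural form *letupu*: last vowel = /u/, a high vowel → -jug → *letupujug*.

letupujug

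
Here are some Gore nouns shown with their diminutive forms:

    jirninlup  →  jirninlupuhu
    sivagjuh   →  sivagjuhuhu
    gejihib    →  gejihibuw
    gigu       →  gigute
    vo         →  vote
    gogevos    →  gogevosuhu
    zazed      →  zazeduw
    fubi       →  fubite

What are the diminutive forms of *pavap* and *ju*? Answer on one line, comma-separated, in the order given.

pavapuhu, jute

The suffix is conditioned by the final sound: -uhu when the stem ends in a voiceless consonant (*jirninlup*, *sivagjuh*, *gogevos*); -uw when the stem ends in a voiced consonant (*gejihib*, *zazed*); -te when the stem ends in a vowel (*gigu*, *vo*, *fubi*).
The final sound of *pavap* is /p/, which is a voiceless consonant, so the suffix is -uhu, giving *pavapuhu*.
*ju* — final sound /u/ (a vowel) → -te → *jute*.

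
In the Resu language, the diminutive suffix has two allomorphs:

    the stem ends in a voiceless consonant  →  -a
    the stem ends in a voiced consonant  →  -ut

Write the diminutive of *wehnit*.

Since the final consonant of *wehnit* is /t/ (voiceless), it takes -a, giving *wehnita*.

wehnita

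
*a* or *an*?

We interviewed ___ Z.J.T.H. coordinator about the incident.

a

The indefinite article is chosen by the initial *sound* of the following word, not its spelling.
The initialism *Z.J.T.H.* is read letter by letter; the first letter, Z, is pronounced /ziː/, which begins with a consonant sound.
So the article is *a*: We interviewed a Z.J.T.H. coordinator about the incident.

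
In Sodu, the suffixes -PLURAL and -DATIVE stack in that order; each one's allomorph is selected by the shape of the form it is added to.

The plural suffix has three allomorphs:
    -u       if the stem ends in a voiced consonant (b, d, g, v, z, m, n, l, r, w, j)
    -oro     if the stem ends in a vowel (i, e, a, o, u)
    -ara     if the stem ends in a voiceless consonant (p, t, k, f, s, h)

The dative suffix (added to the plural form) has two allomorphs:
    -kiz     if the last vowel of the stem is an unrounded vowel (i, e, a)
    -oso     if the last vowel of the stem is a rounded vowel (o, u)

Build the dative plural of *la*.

Since the final sound of *la* is /a/ (a vowel), it takes -oro, giving *laoro*.
The plural form *laoro*: last vowel = /o/, a rounded vowel → -oso → *laorooso*.

laorooso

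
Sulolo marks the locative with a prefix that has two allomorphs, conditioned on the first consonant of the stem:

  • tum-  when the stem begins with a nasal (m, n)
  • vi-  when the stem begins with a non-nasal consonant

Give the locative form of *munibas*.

*munibas* — first consonant /m/ (a nasal) → tum- → *tummunibas*.

tummunibas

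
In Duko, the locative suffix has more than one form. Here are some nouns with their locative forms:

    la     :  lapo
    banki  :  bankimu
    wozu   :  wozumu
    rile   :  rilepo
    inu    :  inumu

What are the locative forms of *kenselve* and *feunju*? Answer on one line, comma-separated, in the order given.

kenselvepo, feunjumu

The alternation tracks the last vowel of the stem — -mu when the last vowel of the stem is a high vowel (*banki*, *wozu*, *inu*); -po when the last vowel of the stem is a non-high vowel (*la*, *rile*).
*kenselve* — last vowel /e/ (a non-high vowel) → -po → *kenselvepo*.
*feunju* — last vowel /u/ (a high vowel) → -mu → *feunjumu*.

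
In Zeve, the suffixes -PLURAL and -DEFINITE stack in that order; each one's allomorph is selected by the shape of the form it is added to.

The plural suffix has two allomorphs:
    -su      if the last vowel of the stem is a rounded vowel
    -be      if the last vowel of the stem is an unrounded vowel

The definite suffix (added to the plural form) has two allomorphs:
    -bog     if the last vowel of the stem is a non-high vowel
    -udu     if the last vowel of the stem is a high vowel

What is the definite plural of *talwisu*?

*talwisu* — last vowel /u/ (a rounded vowel) → -su → *talwisusu*.
The plural form *talwisusu*: last vowel = /u/, a high vowel → -udu → *talwisusuudu*.

talwisusuudu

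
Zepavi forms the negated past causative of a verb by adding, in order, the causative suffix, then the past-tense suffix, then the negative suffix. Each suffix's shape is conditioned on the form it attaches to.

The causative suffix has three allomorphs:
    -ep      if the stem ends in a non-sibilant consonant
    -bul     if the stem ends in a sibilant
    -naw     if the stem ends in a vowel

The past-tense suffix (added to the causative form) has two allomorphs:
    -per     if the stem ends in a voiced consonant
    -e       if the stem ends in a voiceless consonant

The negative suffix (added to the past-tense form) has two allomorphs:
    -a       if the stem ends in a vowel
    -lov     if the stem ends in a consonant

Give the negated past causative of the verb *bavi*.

bavinawperlov

*bavi* — final sound /i/ (a vowel) → -naw → *bavinaw*.
The causative form *bavinaw* — final consonant /w/ (voiced) → -per → *bavinawper*.
Since the final sound of the past-tense form *bavinawper* is /r/ (a consonant), it takes -lov, giving *bavinawperlov*.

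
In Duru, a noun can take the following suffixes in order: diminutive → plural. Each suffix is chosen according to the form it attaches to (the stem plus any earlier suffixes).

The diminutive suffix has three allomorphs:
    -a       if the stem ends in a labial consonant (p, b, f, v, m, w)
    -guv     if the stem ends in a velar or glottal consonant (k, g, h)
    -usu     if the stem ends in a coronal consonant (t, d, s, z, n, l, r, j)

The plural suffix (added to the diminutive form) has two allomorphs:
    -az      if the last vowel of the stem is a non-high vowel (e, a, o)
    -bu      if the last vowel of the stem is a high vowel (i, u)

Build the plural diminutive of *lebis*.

*lebis*: final consonant = /s/, coronal → -usu → *lebisusu*.
The diminutive form *lebisusu* — last vowel /u/ (a high vowel) → -bu → *lebisusubu*.

lebisusubu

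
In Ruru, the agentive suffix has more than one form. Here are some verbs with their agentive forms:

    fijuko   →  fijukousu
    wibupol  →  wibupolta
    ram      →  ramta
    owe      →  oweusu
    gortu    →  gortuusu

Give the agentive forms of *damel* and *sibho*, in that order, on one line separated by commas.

damelta, sibhousu

Looking at the final sound of each stem: -ta when the stem ends in a consonant (*wibupol*, *ram*); -usu when the stem ends in a vowel (*fijuko*, *owe*, *gortu*).
*damel*: final sound = /l/, a consonant → -ta → *damelta*.
Since the final sound of *sibho* is /o/ (a vowel), it takes -usu, giving *sibhousu*.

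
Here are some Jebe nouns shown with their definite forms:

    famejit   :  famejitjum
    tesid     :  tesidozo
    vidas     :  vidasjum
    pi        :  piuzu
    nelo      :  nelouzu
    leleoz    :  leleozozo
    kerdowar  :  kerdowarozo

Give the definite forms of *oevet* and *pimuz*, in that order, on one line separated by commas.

Looking at the final sound of each stem: -jum when the stem ends in a voiceless consonant (*famejit*, *vidas*); -ozo when the stem ends in a voiced consonant (*tesid*, *leleoz*, *kerdowar*); -uzu when the stem ends in a vowel (*pi*, *nelo*).
*oevet*: final sound = /t/, a voiceless consonant → -jum → *oevetjum*.
The final sound of *pimuz* is /z/, which is a voiced consonant, so the suffix is -ozo, giving *pimuzozo*.

oevetjum, pimuzozo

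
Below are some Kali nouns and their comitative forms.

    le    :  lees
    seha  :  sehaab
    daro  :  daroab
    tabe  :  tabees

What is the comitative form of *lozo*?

lozoab

The pattern is front/back vowel harmony: -es when the last vowel of the stem is a front vowel (*le*, *tabe*); -ab when the last vowel of the stem is a back vowel (*seha*, *daro*).
Since the last vowel of *lozo* is /o/ (a back vowel), it takes -ab, giving *lozoab*.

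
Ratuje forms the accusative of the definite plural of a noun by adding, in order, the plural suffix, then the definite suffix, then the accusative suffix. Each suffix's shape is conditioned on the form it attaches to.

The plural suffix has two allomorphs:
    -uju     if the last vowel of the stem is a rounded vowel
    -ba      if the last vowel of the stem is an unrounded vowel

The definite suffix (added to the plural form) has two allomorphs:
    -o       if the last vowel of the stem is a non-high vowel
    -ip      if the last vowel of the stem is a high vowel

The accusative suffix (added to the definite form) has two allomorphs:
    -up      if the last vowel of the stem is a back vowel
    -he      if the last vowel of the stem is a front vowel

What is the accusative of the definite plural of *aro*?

aroujuiphe

The last vowel of *aro* is /o/, which is a rounded vowel, so the plural suffix is -uju, giving *arouju*.
The plural form *arouju*: last vowel = /u/, a high vowel → -ip → *aroujuip*.
The definite form *aroujuip* — last vowel /i/ (a front vowel) → -he → *aroujuiphe*.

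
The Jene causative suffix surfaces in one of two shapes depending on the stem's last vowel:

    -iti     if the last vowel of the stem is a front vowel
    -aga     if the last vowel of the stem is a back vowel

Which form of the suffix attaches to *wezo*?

-aga

Since the last vowel of *wezo* is /o/ (a back vowel), it takes -aga.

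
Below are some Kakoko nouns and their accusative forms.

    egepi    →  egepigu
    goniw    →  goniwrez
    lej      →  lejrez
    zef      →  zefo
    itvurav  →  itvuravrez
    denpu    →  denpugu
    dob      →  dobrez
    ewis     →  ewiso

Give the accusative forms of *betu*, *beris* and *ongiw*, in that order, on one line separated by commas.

Looking at the final sound of each stem: -o when the stem ends in a voiceless consonant (*zef*, *ewis*); -rez when the stem ends in a voiced consonant (*goniw*, *lej*, *itvurav*, *dob*); -gu when the stem ends in a vowel (*egepi*, *denpu*).
*betu*: final sound = /u/, a vowel → -gu → *betugu*.
*beris* — final sound /s/ (a voiceless consonant) → -o → *beriso*.
*ongiw*: final sound = /w/, a voiced consonant → -rez → *ongiwrez*.

betugu, beriso, ongiwrez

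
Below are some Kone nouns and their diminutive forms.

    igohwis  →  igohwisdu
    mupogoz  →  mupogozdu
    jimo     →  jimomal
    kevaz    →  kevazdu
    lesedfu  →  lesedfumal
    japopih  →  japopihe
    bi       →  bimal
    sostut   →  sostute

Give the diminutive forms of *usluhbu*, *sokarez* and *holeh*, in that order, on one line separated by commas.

usluhbumal, sokarezdu, holehe

The pattern is sibilance of the final sound: -du when the stem ends in a sibilant (*igohwis*, *mupogoz*, *kevaz*); -e when the stem ends in a non-sibilant consonant (*japopih*, *sostut*); -mal when the stem ends in a vowel (*jimo*, *lesedfu*, *bi*).
*usluhbu*: final sound = /u/, a vowel → -mal → *usluhbumal*.
Since the final sound of *sokarez* is /z/ (a sibilant), it takes -du, giving *sokarezdu*.
*holeh*: final sound = /h/, a non-sibilant consonant → -e → *holehe*.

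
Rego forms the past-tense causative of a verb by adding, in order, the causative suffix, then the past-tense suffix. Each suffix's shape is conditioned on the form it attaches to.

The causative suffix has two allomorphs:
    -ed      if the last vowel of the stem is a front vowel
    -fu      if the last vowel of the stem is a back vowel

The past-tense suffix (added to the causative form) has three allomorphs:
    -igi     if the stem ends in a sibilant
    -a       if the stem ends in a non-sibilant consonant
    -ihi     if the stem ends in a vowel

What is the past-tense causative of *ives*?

iveseda

The last vowel of *ives* is /e/, which is a front vowel, so the causative suffix is -ed, giving *ivesed*.
The causative form *ivesed* — final sound /d/ (a non-sibilant consonant) → -a → *iveseda*.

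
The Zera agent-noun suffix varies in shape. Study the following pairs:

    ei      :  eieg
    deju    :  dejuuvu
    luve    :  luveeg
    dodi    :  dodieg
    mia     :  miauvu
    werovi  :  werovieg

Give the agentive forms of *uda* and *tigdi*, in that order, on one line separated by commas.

Looking at the last vowel of each stem: -eg when the last vowel of the stem is a front vowel (*ei*, *luve*, *dodi*, *werovi*); -uvu when the last vowel of the stem is a back vowel (*deju*, *mia*).
Since the last vowel of *uda* is /a/ (a back vowel), it takes -uvu, giving *udauvu*.
The last vowel of *tigdi* is /i/, which is a front vowel, so the suffix is -eg, giving *tigdieg*.

udauvu, tigdieg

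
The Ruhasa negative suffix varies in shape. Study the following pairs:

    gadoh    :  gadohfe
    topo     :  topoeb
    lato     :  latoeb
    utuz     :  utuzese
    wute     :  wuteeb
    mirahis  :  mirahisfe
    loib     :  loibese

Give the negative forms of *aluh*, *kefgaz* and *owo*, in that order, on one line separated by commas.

aluhfe, kefgazese, owoeb

The alternation tracks the final sound of the stem — -fe when the stem ends in a voiceless consonant (*gadoh*, *mirahis*); -ese when the stem ends in a voiced consonant (*utuz*, *loib*); -eb when the stem ends in a vowel (*topo*, *lato*, *wute*).
The final sound of *aluh* is /h/, which is a voiceless consonant, so the suffix is -fe, giving *aluhfe*.
The final sound of *kefgaz* is /z/, which is a voiced consonant, so the suffix is -ese, giving *kefgazese*.
The final sound of *owo* is /o/, which is a vowel, so the suffix is -eb, giving *owoeb*.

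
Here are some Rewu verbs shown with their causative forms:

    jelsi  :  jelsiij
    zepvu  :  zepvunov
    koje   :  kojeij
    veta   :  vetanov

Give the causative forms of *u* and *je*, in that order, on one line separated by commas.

The alternation tracks the last vowel of the stem — -ij when the last vowel of the stem is a front vowel (*jelsi*, *koje*); -nov when the last vowel of the stem is a back vowel (*zepvu*, *veta*).
*u*: last vowel = /u/, a back vowel → -nov → *unov*.
The last vowel of *je* is /e/, which is a front vowel, so the suffix is -ij, giving *jeij*.

unov, jeij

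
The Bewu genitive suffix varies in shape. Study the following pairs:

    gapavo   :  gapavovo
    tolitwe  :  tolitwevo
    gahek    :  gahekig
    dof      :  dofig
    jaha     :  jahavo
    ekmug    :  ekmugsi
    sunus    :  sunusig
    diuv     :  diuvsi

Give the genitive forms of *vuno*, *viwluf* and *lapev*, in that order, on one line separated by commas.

Looking at the final sound of each stem: -ig when the stem ends in a voiceless consonant (*gahek*, *dof*, *sunus*); -si when the stem ends in a voiced consonant (*ekmug*, *diuv*); -vo when the stem ends in a vowel (*gapavo*, *tolitwe*, *jaha*).
*vuno*: final sound = /o/, a vowel → -vo → *vunovo*.
The final sound of *viwluf* is /f/, which is a voiceless consonant, so the suffix is -ig, giving *viwlufig*.
*lapev*: final sound = /v/, a voiced consonant → -si → *lapevsi*.

vunovo, viwlufig, lapevsi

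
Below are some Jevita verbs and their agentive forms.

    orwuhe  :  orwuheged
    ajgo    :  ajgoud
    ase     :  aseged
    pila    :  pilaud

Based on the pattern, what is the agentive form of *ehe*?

eheged

Looking at the last vowel of each stem: -ged when the last vowel of the stem is a front vowel (*orwuhe*, *ase*); -ud when the last vowel of the stem is a back vowel (*ajgo*, *pila*).
*ehe* — last vowel /e/ (a front vowel) → -ged → *eheged*.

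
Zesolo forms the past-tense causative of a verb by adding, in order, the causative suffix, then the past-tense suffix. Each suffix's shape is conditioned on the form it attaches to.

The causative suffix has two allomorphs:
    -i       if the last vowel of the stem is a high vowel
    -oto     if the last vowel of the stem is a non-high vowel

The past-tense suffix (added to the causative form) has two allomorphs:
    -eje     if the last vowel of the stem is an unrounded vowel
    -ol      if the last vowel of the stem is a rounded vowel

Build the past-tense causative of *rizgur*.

*rizgur* — last vowel /u/ (a high vowel) → -i → *rizguri*.
The causative form *rizguri*: last vowel = /i/, an unrounded vowel → -eje → *rizgurieje*.

rizgurieje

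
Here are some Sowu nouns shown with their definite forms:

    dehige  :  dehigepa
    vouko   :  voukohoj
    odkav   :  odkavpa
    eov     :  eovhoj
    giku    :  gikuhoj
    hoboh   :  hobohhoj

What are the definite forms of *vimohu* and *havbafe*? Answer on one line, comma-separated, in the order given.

The suffix is conditioned by the last vowel: -hoj when the last vowel of the stem is a rounded vowel (*vouko*, *eov*, *giku*, *hoboh*); -pa when the last vowel of the stem is an unrounded vowel (*dehige*, *odkav*).
The last vowel of *vimohu* is /u/, which is a rounded vowel, so the suffix is -hoj, giving *vimohuhoj*.
The last vowel of *havbafe* is /e/, which is an unrounded vowel, so the suffix is -pa, giving *havbafepa*.

vimohuhoj, havbafepa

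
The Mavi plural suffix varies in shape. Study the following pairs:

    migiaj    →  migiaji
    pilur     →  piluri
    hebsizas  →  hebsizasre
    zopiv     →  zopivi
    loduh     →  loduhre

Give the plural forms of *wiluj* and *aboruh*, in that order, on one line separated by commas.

wiluji, aboruhre

The alternation tracks the final consonant of the stem — -re when the stem ends in a voiceless consonant (*hebsizas*, *loduh*); -i when the stem ends in a voiced consonant (*migiaj*, *pilur*, *zopiv*).
The final consonant of *wiluj* is /j/, which is voiced, so the suffix is -i, giving *wiluji*.
*aboruh*: final consonant = /h/, voiceless → -re → *aboruhre*.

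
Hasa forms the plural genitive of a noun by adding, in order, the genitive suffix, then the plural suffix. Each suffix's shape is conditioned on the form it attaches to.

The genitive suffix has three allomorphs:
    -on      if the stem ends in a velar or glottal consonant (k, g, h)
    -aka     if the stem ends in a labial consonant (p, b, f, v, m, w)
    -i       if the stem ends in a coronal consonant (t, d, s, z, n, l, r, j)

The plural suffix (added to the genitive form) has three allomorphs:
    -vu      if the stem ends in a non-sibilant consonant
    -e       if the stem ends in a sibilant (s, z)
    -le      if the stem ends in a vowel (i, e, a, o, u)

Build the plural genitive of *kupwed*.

Since the final consonant of *kupwed* is /d/ (coronal), it takes -i, giving *kupwedi*.
The final sound of the genitive form *kupwedi* is /i/, which is a vowel, so the plural suffix is -le, giving *kupwedile*.

kupwedile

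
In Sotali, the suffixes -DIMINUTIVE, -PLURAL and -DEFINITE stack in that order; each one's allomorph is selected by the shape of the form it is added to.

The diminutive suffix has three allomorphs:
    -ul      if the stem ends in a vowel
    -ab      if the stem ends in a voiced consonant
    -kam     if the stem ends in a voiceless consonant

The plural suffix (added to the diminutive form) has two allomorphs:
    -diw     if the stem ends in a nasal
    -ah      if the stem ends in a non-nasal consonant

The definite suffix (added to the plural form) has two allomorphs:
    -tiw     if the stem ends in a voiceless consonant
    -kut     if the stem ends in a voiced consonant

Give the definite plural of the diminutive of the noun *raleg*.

ralegabahtiw

The final sound of *raleg* is /g/, which is a voiced consonant, so the diminutive suffix is -ab, giving *ralegab*.
The final consonant of the diminutive form *ralegab* is /b/, which is non-nasal, so the plural suffix is -ah, giving *ralegabah*.
The plural form *ralegabah*: final consonant = /h/, voiceless → -tiw → *ralegabahtiw*.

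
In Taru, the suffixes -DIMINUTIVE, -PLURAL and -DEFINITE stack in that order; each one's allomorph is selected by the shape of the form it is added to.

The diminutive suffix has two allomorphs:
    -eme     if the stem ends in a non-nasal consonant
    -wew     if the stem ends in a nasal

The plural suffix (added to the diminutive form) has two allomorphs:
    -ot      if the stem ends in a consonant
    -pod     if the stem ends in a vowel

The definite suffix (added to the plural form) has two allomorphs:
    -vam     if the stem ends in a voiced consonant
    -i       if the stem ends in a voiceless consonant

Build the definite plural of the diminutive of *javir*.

javiremepodvam

The final consonant of *javir* is /r/, which is non-nasal, so the diminutive suffix is -eme, giving *javireme*.
The final sound of the diminutive form *javireme* is /e/, which is a vowel, so the plural suffix is -pod, giving *javiremepod*.
The final consonant of the plural form *javiremepod* is /d/, which is voiced, so the definite suffix is -vam, giving *javiremepodvam*.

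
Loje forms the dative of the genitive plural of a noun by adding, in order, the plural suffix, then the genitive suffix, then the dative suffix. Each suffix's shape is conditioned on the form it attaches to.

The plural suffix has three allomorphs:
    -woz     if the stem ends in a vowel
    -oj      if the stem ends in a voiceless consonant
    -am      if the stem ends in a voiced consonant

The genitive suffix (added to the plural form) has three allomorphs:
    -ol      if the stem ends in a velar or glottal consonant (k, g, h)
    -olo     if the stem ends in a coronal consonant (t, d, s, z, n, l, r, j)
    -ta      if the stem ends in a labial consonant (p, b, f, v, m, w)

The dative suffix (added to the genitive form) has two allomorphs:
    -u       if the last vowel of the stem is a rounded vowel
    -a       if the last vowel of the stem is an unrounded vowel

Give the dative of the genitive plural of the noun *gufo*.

gufowozolou

*gufo*: final sound = /o/, a vowel → -woz → *gufowoz*.
The plural form *gufowoz*: final consonant = /z/, coronal → -olo → *gufowozolo*.
The last vowel of the genitive form *gufowozolo* is /o/, which is a rounded vowel, so the dative suffix is -u, giving *gufowozolou*.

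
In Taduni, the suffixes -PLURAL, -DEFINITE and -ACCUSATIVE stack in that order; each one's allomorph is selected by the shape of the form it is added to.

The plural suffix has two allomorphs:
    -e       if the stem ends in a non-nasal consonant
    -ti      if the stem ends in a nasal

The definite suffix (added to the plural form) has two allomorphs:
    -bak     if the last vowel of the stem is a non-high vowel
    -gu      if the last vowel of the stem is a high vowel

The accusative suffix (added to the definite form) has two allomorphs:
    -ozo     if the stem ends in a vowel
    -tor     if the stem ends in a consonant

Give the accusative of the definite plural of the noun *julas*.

julasebaktor

*julas*: final consonant = /s/, non-nasal → -e → *julase*.
The plural form *julase*: last vowel = /e/, a non-high vowel → -bak → *julasebak*.
The final sound of the definite form *julasebak* is /k/, which is a consonant, so the accusative suffix is -tor, giving *julasebaktor*.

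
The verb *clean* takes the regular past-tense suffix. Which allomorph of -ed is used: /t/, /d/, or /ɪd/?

The stem *clean* ends in a voiced sound other than /d/.
The -ed suffix is realized as /ɪd/ after /t, d/; as /t/ after other voiceless consonants; and as /d/ after other voiced sounds.
So -ed on *clean* is pronounced /d/.

/d/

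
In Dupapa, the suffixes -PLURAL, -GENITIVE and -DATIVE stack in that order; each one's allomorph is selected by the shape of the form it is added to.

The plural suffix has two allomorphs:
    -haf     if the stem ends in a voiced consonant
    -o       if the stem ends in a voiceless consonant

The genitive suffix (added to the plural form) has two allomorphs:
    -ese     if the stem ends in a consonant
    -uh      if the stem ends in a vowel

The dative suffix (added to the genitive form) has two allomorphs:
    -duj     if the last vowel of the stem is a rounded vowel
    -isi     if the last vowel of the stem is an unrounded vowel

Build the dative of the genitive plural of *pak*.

*pak*: final consonant = /k/, voiceless → -o → *pako*.
The plural form *pako* — final sound /o/ (a vowel) → -uh → *pakouh*.
The genitive form *pakouh* — last vowel /u/ (a rounded vowel) → -duj → *pakouhduj*.

pakouhduj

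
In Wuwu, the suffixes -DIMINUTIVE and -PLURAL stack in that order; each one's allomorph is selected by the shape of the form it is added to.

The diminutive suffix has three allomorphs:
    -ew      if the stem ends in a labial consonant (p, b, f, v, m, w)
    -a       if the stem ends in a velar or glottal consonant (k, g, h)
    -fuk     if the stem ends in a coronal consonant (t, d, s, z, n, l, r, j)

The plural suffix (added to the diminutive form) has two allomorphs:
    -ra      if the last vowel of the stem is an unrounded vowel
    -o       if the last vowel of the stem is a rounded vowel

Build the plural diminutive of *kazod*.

Since the final consonant of *kazod* is /d/ (coronal), it takes -fuk, giving *kazodfuk*.
The diminutive form *kazodfuk*: last vowel = /u/, a rounded vowel → -o → *kazodfuko*.

kazodfuko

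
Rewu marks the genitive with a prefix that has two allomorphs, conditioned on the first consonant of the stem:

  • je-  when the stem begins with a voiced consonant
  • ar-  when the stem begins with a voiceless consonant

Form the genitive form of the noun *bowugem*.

*bowugem*: first consonant = /b/, voiced → je- → *jebowugem*.

jebowugem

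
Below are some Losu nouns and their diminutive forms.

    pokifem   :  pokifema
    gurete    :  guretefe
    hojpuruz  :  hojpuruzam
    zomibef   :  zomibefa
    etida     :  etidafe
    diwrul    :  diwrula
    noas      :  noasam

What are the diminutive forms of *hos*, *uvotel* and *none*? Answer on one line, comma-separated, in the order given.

The pattern is sibilance of the final sound: -am when the stem ends in a sibilant (*hojpuruz*, *noas*); -a when the stem ends in a non-sibilant consonant (*pokifem*, *zomibef*, *diwrul*); -fe when the stem ends in a vowel (*gurete*, *etida*).
*hos*: final sound = /s/, a sibilant → -am → *hosam*.
Since the final sound of *uvotel* is /l/ (a non-sibilant consonant), it takes -a, giving *uvotela*.
Since the final sound of *none* is /e/ (a vowel), it takes -fe, giving *nonefe*.

hosam, uvotela, nonefe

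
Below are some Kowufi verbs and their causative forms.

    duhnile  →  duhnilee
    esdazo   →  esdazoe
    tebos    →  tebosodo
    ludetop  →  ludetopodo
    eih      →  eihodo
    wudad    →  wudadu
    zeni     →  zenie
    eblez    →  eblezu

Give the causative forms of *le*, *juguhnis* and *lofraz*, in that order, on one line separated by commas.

lee, juguhnisodo, lofrazu

Looking at the final sound of each stem: -odo when the stem ends in a voiceless consonant (*tebos*, *ludetop*, *eih*); -u when the stem ends in a voiced consonant (*wudad*, *eblez*); -e when the stem ends in a vowel (*duhnile*, *esdazo*, *zeni*).
The final sound of *le* is /e/, which is a vowel, so the suffix is -e, giving *lee*.
*juguhnis*: final sound = /s/, a voiceless consonant → -odo → *juguhnisodo*.
*lofraz*: final sound = /z/, a voiced consonant → -u → *lofrazu*.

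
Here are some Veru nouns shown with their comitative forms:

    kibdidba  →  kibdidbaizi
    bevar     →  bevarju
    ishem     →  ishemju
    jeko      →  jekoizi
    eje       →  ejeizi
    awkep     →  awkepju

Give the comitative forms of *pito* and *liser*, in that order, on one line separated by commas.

The alternation tracks the final sound of the stem — -ju when the stem ends in a consonant (*bevar*, *ishem*, *awkep*); -izi when the stem ends in a vowel (*kibdidba*, *jeko*, *eje*).
Since the final sound of *pito* is /o/ (a vowel), it takes -izi, giving *pitoizi*.
*liser*: final sound = /r/, a consonant → -ju → *liserju*.

pitoizi, liserju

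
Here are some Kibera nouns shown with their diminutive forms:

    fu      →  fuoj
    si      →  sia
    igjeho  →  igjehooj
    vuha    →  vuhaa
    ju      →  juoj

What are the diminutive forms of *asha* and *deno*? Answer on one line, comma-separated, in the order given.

ashaa, denooj

The alternation tracks the last vowel of the stem — -oj when the last vowel of the stem is a rounded vowel (*fu*, *igjeho*, *ju*); -a when the last vowel of the stem is an unrounded vowel (*si*, *vuha*).
Since the last vowel of *asha* is /a/ (an unrounded vowel), it takes -a, giving *ashaa*.
*deno*: last vowel = /o/, a rounded vowel → -oj → *denooj*.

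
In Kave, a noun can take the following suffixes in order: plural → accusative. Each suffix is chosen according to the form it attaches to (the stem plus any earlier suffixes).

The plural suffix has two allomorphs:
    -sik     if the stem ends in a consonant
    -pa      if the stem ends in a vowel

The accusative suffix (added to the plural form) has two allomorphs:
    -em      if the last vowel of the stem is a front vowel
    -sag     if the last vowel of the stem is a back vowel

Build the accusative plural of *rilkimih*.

rilkimihsikem

The final sound of *rilkimih* is /h/, which is a consonant, so the plural suffix is -sik, giving *rilkimihsik*.
The last vowel of the plural form *rilkimihsik* is /i/, which is a front vowel, so the accusative suffix is -em, giving *rilkimihsikem*.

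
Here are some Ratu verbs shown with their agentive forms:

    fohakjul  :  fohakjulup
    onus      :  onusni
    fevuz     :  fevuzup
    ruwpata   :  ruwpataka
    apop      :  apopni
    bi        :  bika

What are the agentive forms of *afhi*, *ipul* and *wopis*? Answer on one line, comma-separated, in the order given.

afhika, ipulup, wopisni

The suffix is conditioned by the final sound: -ni when the stem ends in a voiceless consonant (*onus*, *apop*); -up when the stem ends in a voiced consonant (*fohakjul*, *fevuz*); -ka when the stem ends in a vowel (*ruwpata*, *bi*).
*afhi* — final sound /i/ (a vowel) → -ka → *afhika*.
The final sound of *ipul* is /l/, which is a voiced consonant, so the suffix is -up, giving *ipulup*.
*wopis*: final sound = /s/, a voiceless consonant → -ni → *wopisni*.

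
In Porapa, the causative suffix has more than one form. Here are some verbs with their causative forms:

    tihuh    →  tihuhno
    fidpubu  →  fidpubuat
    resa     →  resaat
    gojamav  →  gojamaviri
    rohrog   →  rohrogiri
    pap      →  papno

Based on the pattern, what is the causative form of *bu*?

buat

The alternation tracks the final sound of the stem — -no when the stem ends in a voiceless consonant (*tihuh*, *pap*); -iri when the stem ends in a voiced consonant (*gojamav*, *rohrog*); -at when the stem ends in a vowel (*fidpubu*, *resa*).
*bu*: final sound = /u/, a vowel → -at → *buat*.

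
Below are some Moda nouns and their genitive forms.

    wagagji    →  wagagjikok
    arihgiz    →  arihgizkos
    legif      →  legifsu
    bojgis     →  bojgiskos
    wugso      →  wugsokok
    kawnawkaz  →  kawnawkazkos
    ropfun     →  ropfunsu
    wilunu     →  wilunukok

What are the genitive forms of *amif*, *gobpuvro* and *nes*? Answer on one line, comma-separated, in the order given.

amifsu, gobpuvrokok, neskos

The pattern is sibilance of the final sound: -kos when the stem ends in a sibilant (*arihgiz*, *bojgis*, *kawnawkaz*); -su when the stem ends in a non-sibilant consonant (*legif*, *ropfun*); -kok when the stem ends in a vowel (*wagagji*, *wugso*, *wilunu*).
The final sound of *amif* is /f/, which is a non-sibilant consonant, so the suffix is -su, giving *amifsu*.
*gobpuvro* — final sound /o/ (a vowel) → -kok → *gobpuvrokok*.
*nes* — final sound /s/ (a sibilant) → -kos → *neskos*.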